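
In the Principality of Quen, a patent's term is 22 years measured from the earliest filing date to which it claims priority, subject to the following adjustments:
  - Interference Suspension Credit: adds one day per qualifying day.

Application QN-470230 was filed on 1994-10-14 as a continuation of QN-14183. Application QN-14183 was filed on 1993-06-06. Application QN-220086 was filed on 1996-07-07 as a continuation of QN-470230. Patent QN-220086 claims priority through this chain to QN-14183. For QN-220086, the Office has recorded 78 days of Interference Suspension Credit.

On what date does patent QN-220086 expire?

Earliest priority filing: 6 June 1993.
Base term: 6 June 1993 + 22 years → 6 June 2015.
Interference Suspension Credit: +78 days → 23 August 2015.

2015-08-23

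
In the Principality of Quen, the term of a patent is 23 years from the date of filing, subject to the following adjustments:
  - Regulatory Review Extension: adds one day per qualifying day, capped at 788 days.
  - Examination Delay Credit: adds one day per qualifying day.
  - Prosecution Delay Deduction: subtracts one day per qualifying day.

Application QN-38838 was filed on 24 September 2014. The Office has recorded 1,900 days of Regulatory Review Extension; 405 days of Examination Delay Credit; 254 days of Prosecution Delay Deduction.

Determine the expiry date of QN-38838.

Base term: filing date + 23 years → 24 September 2037.
Regulatory Review Extension: 1900 days claimed exceeds the 788-day cap, so +788 days → 21 November 2039.
Examination Delay Credit: +405 days → 30 December 2040.
Prosecution Delay Deduction: −254 days → 20 April 2040.

April 20, 2040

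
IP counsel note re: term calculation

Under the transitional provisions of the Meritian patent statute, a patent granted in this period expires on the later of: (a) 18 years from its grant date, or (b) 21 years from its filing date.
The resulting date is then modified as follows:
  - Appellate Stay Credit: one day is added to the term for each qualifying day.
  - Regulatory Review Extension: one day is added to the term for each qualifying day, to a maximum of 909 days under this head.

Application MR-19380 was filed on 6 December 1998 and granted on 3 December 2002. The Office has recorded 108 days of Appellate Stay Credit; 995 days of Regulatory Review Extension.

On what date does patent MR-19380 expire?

2023-09-16

(a) grant + 18 years → 3 December 2020.
(b) filing + 21 years → 6 December 2019.
Later of the two: 3 December 2020.
Appellate Stay Credit: +108 days → 21 March 2021.
Regulatory Review Extension: 995 days claimed exceeds the 909-day cap, so +909 days → 16 September 2023.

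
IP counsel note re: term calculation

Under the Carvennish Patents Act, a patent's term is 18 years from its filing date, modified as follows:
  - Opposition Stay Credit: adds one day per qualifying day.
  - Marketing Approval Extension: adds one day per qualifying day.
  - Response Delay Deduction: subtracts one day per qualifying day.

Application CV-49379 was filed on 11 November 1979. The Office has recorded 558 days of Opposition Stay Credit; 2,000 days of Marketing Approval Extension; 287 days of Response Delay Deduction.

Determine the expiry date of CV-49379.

January 30, 2004

Base term: filing date + 18 years → 11 November 1997.
Opposition Stay Credit: +558 days → 23 May 1999.
Marketing Approval Extension: +2000 days → 12 November 2004.
Response Delay Deduction: −287 days → 30 January 2004.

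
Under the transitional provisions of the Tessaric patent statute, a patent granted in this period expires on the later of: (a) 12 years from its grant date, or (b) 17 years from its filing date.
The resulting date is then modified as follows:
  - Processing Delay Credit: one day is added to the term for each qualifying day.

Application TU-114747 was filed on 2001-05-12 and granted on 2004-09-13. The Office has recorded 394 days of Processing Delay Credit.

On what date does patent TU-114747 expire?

(a) grant + 12 years → 13 September 2016.
(b) filing + 17 years → 12 May 2018.
Later of the two: 12 May 2018.
Processing Delay Credit: +394 days → 10 June 2019.

2019-06-10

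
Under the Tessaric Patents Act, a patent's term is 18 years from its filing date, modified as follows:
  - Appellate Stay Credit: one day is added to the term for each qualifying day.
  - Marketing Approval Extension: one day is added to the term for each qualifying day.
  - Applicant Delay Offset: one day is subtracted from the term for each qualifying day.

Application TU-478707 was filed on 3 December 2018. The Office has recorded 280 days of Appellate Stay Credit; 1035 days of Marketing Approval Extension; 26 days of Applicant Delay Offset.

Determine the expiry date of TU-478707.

June 14, 2040

Base term: filing date + 18 years → 3 December 2036.
Appellate Stay Credit: +280 days → 9 September 2037.
Marketing Approval Extension: +1035 days → 10 July 2040.
Applicant Delay Offset: −26 days → 14 June 2040.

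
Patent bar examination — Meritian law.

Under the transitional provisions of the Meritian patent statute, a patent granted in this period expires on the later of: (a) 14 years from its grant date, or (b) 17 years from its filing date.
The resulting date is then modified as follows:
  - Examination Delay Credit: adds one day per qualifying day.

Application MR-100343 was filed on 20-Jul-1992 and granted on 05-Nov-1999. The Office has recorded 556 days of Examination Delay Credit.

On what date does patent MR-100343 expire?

2015-05-15

(a) grant + 14 years → 5 November 2013.
(b) filing + 17 years → 20 July 2009.
Later of the two: 5 November 2013.
Examination Delay Credit: +556 days → 15 May 2015.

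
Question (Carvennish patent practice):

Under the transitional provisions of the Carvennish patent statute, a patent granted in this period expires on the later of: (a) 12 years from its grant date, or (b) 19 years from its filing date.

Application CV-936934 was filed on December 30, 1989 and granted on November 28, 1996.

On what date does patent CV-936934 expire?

2008-12-30

(a) grant + 12 years → 28 November 2008.
(b) filing + 19 years → 30 December 2008.
Later of the two: 30 December 2008.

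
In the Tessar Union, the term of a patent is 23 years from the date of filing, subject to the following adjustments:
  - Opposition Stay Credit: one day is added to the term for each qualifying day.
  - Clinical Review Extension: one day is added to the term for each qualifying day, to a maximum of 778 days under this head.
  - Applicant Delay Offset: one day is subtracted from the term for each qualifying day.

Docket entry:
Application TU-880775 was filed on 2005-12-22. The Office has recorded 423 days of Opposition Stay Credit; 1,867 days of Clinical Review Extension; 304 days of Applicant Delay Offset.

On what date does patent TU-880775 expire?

Base term: filing date + 23 years → 22 December 2028.
Opposition Stay Credit: +423 days → 18 February 2030.
Clinical Review Extension: 1867 days claimed exceeds the 778-day cap, so +778 days → 6 April 2032.
Applicant Delay Offset: −304 days → 7 June 2031.

2031-06-07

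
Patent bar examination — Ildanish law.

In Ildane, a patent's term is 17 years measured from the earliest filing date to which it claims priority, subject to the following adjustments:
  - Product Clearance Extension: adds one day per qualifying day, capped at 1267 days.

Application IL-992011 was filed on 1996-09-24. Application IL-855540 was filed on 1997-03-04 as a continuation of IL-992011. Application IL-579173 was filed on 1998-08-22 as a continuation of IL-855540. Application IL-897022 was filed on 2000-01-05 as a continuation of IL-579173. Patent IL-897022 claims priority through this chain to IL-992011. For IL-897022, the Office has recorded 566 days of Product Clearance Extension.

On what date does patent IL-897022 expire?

April 13, 2015

Earliest priority filing: 24 September 1996.
Base term: 24 September 1996 + 17 years → 24 September 2013.
Product Clearance Extension: 566 days (within the 1267-day cap) → +566 days → 13 April 2015.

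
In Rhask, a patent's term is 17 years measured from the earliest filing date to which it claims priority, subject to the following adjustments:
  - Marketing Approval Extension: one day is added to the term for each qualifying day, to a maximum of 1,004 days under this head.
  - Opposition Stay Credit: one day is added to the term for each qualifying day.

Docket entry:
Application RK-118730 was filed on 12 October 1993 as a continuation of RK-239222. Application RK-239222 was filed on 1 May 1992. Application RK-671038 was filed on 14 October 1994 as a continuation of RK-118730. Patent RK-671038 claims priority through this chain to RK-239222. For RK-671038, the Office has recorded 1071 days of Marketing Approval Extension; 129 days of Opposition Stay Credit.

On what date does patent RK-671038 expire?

Earliest priority filing: 1 May 1992.
Base term: 1 May 1992 + 17 years → 1 May 2009.
Marketing Approval Extension: 1071 days claimed exceeds the 1004-day cap, so +1004 days → 30 January 2012.
Opposition Stay Credit: +129 days → 7 June 2012.

June 7, 2012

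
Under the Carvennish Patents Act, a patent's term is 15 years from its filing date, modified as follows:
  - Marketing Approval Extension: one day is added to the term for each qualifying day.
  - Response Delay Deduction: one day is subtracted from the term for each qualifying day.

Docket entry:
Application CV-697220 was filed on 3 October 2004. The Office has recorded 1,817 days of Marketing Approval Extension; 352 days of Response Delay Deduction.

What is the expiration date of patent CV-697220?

Base term: filing date + 15 years → 3 October 2019.
Marketing Approval Extension: +1817 days → 23 September 2024.
Response Delay Deduction: −352 days → 7 October 2023.

October 7, 2023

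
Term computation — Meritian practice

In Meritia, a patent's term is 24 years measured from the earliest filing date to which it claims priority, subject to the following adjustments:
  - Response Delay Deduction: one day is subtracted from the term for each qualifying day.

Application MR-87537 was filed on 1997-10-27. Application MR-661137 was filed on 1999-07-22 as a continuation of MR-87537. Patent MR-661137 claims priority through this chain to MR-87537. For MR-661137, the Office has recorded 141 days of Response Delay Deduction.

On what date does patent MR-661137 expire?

Earliest priority filing: 27 October 1997.
Base term: 27 October 1997 + 24 years → 27 October 2021.
Response Delay Deduction: −141 days → 8 June 2021.

2021-06-08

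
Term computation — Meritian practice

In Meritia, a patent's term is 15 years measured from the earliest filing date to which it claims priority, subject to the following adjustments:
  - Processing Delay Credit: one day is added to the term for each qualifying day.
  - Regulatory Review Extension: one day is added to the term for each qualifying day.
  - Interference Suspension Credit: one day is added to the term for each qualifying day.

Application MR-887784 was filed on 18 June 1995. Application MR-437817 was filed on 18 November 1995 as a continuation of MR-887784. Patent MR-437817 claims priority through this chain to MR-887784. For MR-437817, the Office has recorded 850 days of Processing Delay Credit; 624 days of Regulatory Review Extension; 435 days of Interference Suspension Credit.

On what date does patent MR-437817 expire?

2015-09-09

Earliest priority filing: 18 June 1995.
Base term: 18 June 1995 + 15 years → 18 June 2010.
Processing Delay Credit: +850 days → 15 October 2012.
Regulatory Review Extension: +624 days → 1 July 2014.
Interference Suspension Credit: +435 days → 9 September 2015.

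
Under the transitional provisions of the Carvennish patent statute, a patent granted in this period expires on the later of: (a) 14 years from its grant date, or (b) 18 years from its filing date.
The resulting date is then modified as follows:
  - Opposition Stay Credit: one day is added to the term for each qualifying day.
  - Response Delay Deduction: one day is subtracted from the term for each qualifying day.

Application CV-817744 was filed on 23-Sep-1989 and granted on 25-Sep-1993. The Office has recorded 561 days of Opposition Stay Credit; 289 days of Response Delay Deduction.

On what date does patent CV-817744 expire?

2008-06-23

(a) grant + 14 years → 25 September 2007.
(b) filing + 18 years → 23 September 2007.
Later of the two: 25 September 2007.
Opposition Stay Credit: +561 days → 8 April 2009.
Response Delay Deduction: −289 days → 23 June 2008.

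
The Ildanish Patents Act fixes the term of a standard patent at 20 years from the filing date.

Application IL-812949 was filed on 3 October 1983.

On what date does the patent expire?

Filing date + 20 years → 3 October 2003.

2003-10-03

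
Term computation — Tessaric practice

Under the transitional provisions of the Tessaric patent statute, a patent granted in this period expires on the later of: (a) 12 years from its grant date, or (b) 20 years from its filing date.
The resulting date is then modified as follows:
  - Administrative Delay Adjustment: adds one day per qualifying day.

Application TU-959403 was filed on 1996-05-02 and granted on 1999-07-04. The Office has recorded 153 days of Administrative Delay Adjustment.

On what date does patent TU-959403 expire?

(a) grant + 12 years → 4 July 2011.
(b) filing + 20 years → 2 May 2016.
Later of the two: 2 May 2016.
Administrative Delay Adjustment: +153 days → 2 October 2016.

2016-10-02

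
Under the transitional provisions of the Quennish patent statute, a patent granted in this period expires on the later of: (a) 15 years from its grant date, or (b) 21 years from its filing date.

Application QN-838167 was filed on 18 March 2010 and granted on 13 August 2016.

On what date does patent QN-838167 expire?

2031-08-13

(a) grant + 15 years → 13 August 2031.
(b) filing + 21 years → 18 March 2031.
Later of the two: 13 August 2031.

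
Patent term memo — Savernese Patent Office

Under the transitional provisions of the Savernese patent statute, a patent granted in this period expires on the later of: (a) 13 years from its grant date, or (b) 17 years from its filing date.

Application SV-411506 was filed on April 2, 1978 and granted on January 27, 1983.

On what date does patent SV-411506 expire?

1996-01-27

(a) grant + 13 years → 27 January 1996.
(b) filing + 17 years → 2 April 1995.
Later of the two: 27 January 1996.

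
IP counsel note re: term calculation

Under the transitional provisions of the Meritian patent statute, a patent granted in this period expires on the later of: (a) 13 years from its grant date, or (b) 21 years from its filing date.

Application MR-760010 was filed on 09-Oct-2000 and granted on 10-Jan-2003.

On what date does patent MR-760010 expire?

(a) grant + 13 years → 10 January 2016.
(b) filing + 21 years → 9 October 2021.
Later of the two: 9 October 2021.

October 9, 2021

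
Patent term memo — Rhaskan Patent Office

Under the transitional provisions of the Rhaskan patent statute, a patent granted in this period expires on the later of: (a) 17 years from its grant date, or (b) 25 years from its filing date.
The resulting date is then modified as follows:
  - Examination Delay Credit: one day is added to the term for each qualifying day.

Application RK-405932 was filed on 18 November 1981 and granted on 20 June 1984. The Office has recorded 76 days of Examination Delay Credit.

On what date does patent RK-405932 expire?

2007-02-02

(a) grant + 17 years → 20 June 2001.
(b) filing + 25 years → 18 November 2006.
Later of the two: 18 November 2006.
Examination Delay Credit: +76 days → 2 February 2007.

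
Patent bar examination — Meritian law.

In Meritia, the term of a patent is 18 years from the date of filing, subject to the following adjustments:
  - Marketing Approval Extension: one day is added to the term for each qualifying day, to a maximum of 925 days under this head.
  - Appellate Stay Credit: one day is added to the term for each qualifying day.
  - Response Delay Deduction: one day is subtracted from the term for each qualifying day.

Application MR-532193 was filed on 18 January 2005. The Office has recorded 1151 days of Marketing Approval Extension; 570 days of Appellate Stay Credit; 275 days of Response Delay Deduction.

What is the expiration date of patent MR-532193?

May 22, 2026

Base term: filing date + 18 years → 18 January 2023.
Marketing Approval Extension: 1151 days claimed exceeds the 925-day cap, so +925 days → 31 July 2025.
Appellate Stay Credit: +570 days → 21 February 2027.
Response Delay Deduction: −275 days → 22 May 2026.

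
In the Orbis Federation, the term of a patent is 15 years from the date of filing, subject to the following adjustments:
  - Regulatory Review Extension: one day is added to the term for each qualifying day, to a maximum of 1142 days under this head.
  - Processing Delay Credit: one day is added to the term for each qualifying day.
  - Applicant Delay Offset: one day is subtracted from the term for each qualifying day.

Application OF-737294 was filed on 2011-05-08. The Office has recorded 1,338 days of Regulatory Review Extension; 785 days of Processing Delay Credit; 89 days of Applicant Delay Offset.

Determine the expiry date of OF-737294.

Base term: filing date + 15 years → 8 May 2026.
Regulatory Review Extension: 1338 days claimed exceeds the 1142-day cap, so +1142 days → 23 June 2029.
Processing Delay Credit: +785 days → 17 August 2031.
Applicant Delay Offset: −89 days → 20 May 2031.

2031-05-20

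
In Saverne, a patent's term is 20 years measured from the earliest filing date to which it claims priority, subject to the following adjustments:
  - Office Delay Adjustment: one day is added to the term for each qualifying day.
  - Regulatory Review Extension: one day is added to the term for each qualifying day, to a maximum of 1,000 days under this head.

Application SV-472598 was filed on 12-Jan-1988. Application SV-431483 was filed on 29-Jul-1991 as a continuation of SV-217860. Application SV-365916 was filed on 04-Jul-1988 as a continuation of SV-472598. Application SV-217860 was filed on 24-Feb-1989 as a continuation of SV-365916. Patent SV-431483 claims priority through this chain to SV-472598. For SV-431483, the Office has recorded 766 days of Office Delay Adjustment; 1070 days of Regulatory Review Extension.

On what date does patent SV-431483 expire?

2012-11-12

Earliest priority filing: 12 January 1988.
Base term: 12 January 1988 + 20 years → 12 January 2008.
Office Delay Adjustment: +766 days → 16 February 2010.
Regulatory Review Extension: 1070 days claimed exceeds the 1000-day cap, so +1000 days → 12 November 2012.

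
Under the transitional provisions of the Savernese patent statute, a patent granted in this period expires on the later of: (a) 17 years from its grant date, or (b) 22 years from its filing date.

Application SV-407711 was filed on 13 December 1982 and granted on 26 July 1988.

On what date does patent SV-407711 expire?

July 26, 2005

(a) grant + 17 years → 26 July 2005.
(b) filing + 22 years → 13 December 2004.
Later of the two: 26 July 2005.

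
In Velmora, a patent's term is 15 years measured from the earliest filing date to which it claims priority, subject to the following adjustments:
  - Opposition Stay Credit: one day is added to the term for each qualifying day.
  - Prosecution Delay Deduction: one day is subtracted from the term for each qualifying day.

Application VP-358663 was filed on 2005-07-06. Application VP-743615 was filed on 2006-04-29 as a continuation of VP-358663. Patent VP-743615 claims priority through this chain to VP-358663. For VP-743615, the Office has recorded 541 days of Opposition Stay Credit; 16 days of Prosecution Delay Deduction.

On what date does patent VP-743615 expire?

Earliest priority filing: 6 July 2005.
Base term: 6 July 2005 + 15 years → 6 July 2020.
Opposition Stay Credit: +541 days → 29 December 2021.
Prosecution Delay Deduction: −16 days → 13 December 2021.

2021-12-13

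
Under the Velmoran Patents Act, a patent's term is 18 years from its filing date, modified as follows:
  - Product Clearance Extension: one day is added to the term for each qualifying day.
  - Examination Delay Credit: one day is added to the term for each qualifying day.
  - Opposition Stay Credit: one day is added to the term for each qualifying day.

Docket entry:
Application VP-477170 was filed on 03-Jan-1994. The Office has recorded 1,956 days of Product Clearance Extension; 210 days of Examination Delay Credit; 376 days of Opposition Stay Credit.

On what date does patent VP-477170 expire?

December 19, 2018

Base term: filing date + 18 years → 3 January 2012.
Product Clearance Extension: +1956 days → 12 May 2017.
Examination Delay Credit: +210 days → 8 December 2017.
Opposition Stay Credit: +376 days → 19 December 2018.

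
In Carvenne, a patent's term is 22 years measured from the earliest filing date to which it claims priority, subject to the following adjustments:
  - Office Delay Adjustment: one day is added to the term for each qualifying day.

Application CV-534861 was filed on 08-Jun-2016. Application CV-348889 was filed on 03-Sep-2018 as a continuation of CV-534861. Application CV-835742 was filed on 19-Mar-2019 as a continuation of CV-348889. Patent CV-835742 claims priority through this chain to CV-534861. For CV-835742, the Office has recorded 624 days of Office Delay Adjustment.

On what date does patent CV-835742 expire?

Earliest priority filing: 8 June 2016.
Base term: 8 June 2016 + 22 years → 8 June 2038.
Office Delay Adjustment: +624 days → 22 February 2040.

2040-02-22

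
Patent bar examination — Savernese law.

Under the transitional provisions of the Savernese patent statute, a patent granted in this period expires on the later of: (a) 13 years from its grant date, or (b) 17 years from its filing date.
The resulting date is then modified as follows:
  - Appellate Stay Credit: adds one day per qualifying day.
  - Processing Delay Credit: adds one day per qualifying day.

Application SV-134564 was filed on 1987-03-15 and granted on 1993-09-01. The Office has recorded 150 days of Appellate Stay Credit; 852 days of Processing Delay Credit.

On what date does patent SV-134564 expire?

May 30, 2009

(a) grant + 13 years → 1 September 2006.
(b) filing + 17 years → 15 March 2004.
Later of the two: 1 September 2006.
Appellate Stay Credit: +150 days → 29 January 2007.
Processing Delay Credit: +852 days → 30 May 2009.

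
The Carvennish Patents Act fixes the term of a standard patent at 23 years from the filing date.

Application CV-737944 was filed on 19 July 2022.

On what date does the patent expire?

July 19, 2045

Filing date + 23 years → 19 July 2045.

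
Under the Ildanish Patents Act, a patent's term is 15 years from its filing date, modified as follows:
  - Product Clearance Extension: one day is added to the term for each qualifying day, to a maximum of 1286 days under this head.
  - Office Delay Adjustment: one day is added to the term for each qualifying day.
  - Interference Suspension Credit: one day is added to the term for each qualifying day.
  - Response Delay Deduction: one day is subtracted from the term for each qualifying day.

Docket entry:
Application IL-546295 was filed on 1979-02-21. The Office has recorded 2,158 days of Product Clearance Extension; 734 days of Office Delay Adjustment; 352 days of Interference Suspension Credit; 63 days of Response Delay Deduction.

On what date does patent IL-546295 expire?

June 18, 2000

Base term: filing date + 15 years → 21 February 1994.
Product Clearance Extension: 2158 days claimed exceeds the 1286-day cap, so +1286 days → 30 August 1997.
Office Delay Adjustment: +734 days → 3 September 1999.
Interference Suspension Credit: +352 days → 20 August 2000.
Response Delay Deduction: −63 days → 18 June 2000.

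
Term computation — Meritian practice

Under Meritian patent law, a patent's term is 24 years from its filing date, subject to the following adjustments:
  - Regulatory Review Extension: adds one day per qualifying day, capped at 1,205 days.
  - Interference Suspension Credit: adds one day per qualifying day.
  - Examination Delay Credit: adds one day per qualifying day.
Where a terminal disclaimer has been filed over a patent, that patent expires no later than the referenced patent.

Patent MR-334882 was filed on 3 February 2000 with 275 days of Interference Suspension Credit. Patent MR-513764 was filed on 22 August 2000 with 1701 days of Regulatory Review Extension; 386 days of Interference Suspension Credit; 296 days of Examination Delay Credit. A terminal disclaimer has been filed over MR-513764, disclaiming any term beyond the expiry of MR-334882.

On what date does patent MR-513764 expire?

2024-11-04

Natural term of MR-513764:
  Base: filing + 24 years → 22 August 2024.
  Regulatory Review Extension: 1701 days claimed exceeds the 1205-day cap, so +1205 days → 10 December 2027.
  Interference Suspension Credit: +386 days → 30 December 2028.
  Examination Delay Credit: +296 days → 22 October 2029.
Expiry of referenced patent MR-334882:
  Base: filing + 24 years → 3 February 2024.
  Interference Suspension Credit: +275 days → 4 November 2024.
Terminal disclaimer: MR-513764 expires on the earlier of 22 October 2029 and 4 November 2024.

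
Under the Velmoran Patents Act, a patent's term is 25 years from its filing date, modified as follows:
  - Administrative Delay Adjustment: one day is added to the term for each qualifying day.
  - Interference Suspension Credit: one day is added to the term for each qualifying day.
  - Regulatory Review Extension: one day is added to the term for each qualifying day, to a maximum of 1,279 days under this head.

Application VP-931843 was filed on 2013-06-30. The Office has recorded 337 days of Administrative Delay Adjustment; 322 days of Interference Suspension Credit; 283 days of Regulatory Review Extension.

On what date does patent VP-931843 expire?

January 27, 2041

Base term: filing date + 25 years → 30 June 2038.
Administrative Delay Adjustment: +337 days → 2 June 2039.
Interference Suspension Credit: +322 days → 19 April 2040.
Regulatory Review Extension: 283 days (within the 1279-day cap) → +283 days → 27 January 2041.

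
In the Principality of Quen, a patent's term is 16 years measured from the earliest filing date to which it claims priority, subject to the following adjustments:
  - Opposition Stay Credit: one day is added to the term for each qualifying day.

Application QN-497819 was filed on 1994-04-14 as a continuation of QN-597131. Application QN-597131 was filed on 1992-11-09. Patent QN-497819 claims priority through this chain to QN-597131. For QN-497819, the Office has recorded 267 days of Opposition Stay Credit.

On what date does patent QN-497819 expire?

Earliest priority filing: 9 November 1992.
Base term: 9 November 1992 + 16 years → 9 November 2008.
Opposition Stay Credit: +267 days → 3 August 2009.

August 3, 2009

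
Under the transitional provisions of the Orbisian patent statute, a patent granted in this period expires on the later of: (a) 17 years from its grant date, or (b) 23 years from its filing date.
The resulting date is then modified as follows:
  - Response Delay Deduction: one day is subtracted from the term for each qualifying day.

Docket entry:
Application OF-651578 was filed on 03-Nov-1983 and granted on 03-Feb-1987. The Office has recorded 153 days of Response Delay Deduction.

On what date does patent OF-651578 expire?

(a) grant + 17 years → 3 February 2004.
(b) filing + 23 years → 3 November 2006.
Later of the two: 3 November 2006.
Response Delay Deduction: −153 days → 3 June 2006.

2006-06-03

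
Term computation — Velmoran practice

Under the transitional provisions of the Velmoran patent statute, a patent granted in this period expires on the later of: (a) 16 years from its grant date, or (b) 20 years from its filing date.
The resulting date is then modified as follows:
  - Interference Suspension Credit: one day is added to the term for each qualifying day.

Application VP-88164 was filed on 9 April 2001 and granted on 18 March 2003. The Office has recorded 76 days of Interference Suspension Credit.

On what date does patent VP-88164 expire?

(a) grant + 16 years → 18 March 2019.
(b) filing + 20 years → 9 April 2021.
Later of the two: 9 April 2021.
Interference Suspension Credit: +76 days → 24 June 2021.

2021-06-24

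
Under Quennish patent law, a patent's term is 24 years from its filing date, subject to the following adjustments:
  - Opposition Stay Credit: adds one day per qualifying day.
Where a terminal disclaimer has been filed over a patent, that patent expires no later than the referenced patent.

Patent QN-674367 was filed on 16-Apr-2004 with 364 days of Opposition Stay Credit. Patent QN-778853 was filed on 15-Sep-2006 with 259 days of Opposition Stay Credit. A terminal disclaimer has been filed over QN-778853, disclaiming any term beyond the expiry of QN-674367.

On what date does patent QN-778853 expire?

April 15, 2029

Natural term of QN-778853:
  Base: filing + 24 years → 15 September 2030.
  Opposition Stay Credit: +259 days → 1 June 2031.
Expiry of referenced patent QN-674367:
  Base: filing + 24 years → 16 April 2028.
  Opposition Stay Credit: +364 days → 15 April 2029.
Terminal disclaimer: QN-778853 expires on the earlier of 1 June 2031 and 15 April 2029.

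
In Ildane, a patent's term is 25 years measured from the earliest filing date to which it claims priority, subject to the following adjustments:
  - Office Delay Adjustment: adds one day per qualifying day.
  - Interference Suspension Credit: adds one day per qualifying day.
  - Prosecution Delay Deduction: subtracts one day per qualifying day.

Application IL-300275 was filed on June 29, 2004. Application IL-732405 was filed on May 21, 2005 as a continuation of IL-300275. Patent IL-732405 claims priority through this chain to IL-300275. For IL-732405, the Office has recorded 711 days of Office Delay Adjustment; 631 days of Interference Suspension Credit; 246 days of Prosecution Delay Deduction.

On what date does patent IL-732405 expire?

June 29, 2032

Earliest priority filing: 29 June 2004.
Base term: 29 June 2004 + 25 years → 29 June 2029.
Office Delay Adjustment: +711 days → 10 June 2031.
Interference Suspension Credit: +631 days → 2 March 2033.
Prosecution Delay Deduction: −246 days → 29 June 2032.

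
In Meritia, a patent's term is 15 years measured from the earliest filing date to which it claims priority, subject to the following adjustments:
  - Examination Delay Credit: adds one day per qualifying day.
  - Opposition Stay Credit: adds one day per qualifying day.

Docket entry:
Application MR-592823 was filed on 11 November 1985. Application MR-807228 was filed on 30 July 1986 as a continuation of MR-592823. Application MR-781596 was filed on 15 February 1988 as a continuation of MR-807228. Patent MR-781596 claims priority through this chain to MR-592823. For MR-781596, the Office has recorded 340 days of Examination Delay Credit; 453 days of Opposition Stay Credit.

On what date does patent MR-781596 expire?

Earliest priority filing: 11 November 1985.
Base term: 11 November 1985 + 15 years → 11 November 2000.
Examination Delay Credit: +340 days → 17 October 2001.
Opposition Stay Credit: +453 days → 13 January 2003.

January 13, 2003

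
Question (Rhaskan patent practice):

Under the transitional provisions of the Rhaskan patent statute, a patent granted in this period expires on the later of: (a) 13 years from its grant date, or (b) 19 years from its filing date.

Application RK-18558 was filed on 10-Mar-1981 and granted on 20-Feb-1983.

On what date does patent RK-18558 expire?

2000-03-10

(a) grant + 13 years → 20 February 1996.
(b) filing + 19 years → 10 March 2000.
Later of the two: 10 March 2000.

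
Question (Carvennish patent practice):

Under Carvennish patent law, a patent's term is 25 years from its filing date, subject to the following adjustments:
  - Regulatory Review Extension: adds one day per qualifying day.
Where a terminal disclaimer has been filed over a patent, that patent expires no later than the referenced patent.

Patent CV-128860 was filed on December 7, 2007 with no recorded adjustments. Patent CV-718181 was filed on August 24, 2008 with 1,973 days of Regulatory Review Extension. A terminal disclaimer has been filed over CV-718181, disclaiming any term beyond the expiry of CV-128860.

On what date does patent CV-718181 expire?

Natural term of CV-718181:
  Base: filing + 25 years → 24 August 2033.
  Regulatory Review Extension: +1973 days → 18 January 2039.
Expiry of referenced patent CV-128860:
  Base: filing + 25 years → 7 December 2032.
Terminal disclaimer: CV-718181 expires on the earlier of 18 January 2039 and 7 December 2032.

2032-12-07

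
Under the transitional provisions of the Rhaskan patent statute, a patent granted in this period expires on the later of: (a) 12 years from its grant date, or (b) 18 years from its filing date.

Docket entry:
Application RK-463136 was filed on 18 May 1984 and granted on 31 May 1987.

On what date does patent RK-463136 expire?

2002-05-18

(a) grant + 12 years → 31 May 1999.
(b) filing + 18 years → 18 May 2002.
Later of the two: 18 May 2002.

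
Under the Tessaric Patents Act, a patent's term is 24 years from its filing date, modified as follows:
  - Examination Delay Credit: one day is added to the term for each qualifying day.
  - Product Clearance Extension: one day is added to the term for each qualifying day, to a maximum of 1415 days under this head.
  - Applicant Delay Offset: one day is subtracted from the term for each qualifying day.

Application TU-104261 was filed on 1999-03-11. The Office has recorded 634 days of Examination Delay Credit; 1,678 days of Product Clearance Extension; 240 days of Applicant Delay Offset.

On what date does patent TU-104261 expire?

Base term: filing date + 24 years → 11 March 2023.
Examination Delay Credit: +634 days → 4 December 2024.
Product Clearance Extension: 1678 days claimed exceeds the 1415-day cap, so +1415 days → 19 October 2028.
Applicant Delay Offset: −240 days → 22 February 2028.

February 22, 2028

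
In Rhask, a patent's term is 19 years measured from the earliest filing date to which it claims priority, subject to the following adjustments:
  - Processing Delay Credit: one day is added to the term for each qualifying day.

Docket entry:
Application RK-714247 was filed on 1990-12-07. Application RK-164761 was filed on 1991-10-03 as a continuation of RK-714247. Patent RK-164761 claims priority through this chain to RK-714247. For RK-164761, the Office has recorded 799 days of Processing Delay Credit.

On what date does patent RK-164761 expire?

2012-02-14

Earliest priority filing: 7 December 1990.
Base term: 7 December 1990 + 19 years → 7 December 2009.
Processing Delay Credit: +799 days → 14 February 2012.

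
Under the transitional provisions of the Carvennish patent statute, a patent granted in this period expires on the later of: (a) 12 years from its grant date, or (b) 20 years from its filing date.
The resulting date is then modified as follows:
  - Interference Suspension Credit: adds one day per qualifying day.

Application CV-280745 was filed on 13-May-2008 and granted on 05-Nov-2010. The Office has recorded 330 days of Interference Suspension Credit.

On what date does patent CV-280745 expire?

April 8, 2029

(a) grant + 12 years → 5 November 2022.
(b) filing + 20 years → 13 May 2028.
Later of the two: 13 May 2028.
Interference Suspension Credit: +330 days → 8 April 2029.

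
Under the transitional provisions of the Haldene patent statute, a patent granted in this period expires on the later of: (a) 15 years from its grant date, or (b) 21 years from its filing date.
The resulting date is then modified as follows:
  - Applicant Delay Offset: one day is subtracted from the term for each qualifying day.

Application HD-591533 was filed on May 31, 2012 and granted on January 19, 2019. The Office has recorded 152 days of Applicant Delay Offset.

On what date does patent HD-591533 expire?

August 20, 2033

(a) grant + 15 years → 19 January 2034.
(b) filing + 21 years → 31 May 2033.
Later of the two: 19 January 2034.
Applicant Delay Offset: −152 days → 20 August 2033.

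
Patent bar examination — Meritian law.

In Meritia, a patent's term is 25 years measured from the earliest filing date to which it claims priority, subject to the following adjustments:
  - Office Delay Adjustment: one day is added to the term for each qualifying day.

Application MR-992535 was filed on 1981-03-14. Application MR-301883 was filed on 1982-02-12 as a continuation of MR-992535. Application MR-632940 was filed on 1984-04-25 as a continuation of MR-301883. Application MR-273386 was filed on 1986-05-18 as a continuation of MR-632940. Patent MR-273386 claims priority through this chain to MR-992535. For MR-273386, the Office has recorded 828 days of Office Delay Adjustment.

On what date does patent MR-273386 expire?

2008-06-19

Earliest priority filing: 14 March 1981.
Base term: 14 March 1981 + 25 years → 14 March 2006.
Office Delay Adjustment: +828 days → 19 June 2008.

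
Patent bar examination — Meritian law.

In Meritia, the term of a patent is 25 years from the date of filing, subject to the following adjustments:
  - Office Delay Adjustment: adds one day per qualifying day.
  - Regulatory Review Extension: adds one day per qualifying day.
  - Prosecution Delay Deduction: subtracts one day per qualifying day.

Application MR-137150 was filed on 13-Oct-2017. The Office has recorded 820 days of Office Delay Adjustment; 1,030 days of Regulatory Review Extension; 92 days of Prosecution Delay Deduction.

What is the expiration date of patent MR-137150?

August 6, 2047

Base term: filing date + 25 years → 13 October 2042.
Office Delay Adjustment: +820 days → 10 January 2045.
Regulatory Review Extension: +1030 days → 6 November 2047.
Prosecution Delay Deduction: −92 days → 6 August 2047.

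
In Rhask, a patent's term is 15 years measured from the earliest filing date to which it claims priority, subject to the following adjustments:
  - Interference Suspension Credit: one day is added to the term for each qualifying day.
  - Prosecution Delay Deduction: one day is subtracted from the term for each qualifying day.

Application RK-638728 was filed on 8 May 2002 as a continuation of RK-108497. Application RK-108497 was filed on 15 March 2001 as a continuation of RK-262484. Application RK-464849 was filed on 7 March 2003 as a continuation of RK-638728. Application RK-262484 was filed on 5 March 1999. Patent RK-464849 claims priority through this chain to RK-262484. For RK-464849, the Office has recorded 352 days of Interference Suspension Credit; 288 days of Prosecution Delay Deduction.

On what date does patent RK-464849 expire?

Earliest priority filing: 5 March 1999.
Base term: 5 March 1999 + 15 years → 5 March 2014.
Interference Suspension Credit: +352 days → 20 February 2015.
Prosecution Delay Deduction: −288 days → 8 May 2014.

2014-05-08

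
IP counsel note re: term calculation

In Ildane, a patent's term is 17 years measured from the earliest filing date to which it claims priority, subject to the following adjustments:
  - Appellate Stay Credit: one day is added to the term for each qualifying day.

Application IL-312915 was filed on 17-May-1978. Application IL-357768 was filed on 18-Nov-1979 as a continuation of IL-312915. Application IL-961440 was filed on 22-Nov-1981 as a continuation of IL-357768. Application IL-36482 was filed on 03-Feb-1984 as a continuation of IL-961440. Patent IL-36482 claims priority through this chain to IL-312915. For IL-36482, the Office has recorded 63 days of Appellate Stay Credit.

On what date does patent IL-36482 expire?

Earliest priority filing: 17 May 1978.
Base term: 17 May 1978 + 17 years → 17 May 1995.
Appellate Stay Credit: +63 days → 19 July 1995.

July 19, 1995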